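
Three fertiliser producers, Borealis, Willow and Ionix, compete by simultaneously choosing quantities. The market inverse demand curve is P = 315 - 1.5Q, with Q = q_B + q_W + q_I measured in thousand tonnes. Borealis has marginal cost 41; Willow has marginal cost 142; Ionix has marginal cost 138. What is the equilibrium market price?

Borealis's profit: π_B = (315 - 1.5Q)q_B - (41q_B). Setting ∂π_B/∂q_B = 0: 274 - 3q_B - (3/2)(q_W + q_I) = 0.
Willow's profit: π_W = (315 - 1.5Q)q_W - (142q_W). Setting ∂π_W/∂q_W = 0: 173 - 3q_W - (3/2)(q_B + q_I) = 0.
Ionix's first-order condition: 177 - 3q_I - (3/2)(q_B + q_W) = 0.
Adding the 3 first-order conditions: 624 − 6Q = 0, so Q = 104.
Back-substituting: q_B = (274 − 156)/(3/2) = 236/3, q_W = (173 − 156)/(3/2) = 34/3, q_I = (177 − 156)/(3/2) = 14.
Total output Q = 104, so price P = 315 - (3/2)·104 = 159.

159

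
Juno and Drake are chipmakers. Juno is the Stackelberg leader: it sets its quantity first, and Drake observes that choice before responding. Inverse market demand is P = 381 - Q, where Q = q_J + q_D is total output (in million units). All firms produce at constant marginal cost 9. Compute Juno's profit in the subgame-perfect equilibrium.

17298

Solve by backward induction. Given q_J, the follower Drake maximises π_D = (381 - q_J - q_D)q_D - 9q_D.
Setting the follower's marginal profit to zero, 372 - q_J - 2q_D = 0, i.e. q_D = (372 - q_J)/2.
Juno substitutes q_D(q_J) into its own profit: π_J = q_J(381 - q_J - (372 - q_J)/2) - 9q_J = (195 - (1/2)q_J)q_J - 9q_J.
The leader's first-order condition 186 - q_J = 0 yields q_J = 186.
Then q_D = (372 - 186)/2 = 93.
Price P = 381 - 279 = 102.
Juno's profit: (102 - 9)·186 = 17298.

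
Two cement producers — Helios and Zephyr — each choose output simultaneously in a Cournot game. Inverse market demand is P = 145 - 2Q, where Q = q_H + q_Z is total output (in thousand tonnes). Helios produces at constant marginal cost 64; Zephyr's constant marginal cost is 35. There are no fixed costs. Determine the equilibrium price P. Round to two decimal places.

81.33

Helios's profit: π_H = (145 - 2Q)q_H - (64q_H). Setting ∂π_H/∂q_H = 0: 81 - 4q_H - 2(q_Z) = 0.
Zephyr's first-order condition: 110 - 4q_Z - 2(q_H) = 0.
Best responses: q_H = (81 - 2q_Z)/4, q_Z = (110 - 2q_H)/4.
Substituting one into the other gives q_H = 26/3 and q_Z = 139/6.
Total output Q = 191/6, so price P = 145 - 2·(191/6) = 244/3.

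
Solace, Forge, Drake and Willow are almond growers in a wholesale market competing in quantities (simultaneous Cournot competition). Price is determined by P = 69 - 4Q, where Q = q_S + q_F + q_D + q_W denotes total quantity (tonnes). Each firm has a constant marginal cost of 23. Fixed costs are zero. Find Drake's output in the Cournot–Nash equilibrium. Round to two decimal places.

2.30

A representative firm's profit is π_i = q_i(69 - 4Q) - 23q_i.
First-order condition (treating rivals' output as given): 46 - 8q_i - 4·Σ_{j≠i} q_j = 0.
By symmetry each firm produces the same amount; substituting Σ_{j≠i} q_j = 3q_i yields q_i = 46/20 = 23/10.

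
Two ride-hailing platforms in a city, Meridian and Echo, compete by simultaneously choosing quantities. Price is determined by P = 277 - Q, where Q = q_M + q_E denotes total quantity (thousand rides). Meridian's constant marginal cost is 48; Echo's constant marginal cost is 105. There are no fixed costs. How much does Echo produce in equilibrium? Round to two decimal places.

Meridian's profit: π_M = (277 - Q)q_M - (48q_M). Setting ∂π_M/∂q_M = 0: 229 - 2q_M - (q_E) = 0.
Echo's profit: π_E = (277 - Q)q_E - (105q_E). Setting ∂π_E/∂q_E = 0: 172 - 2q_E - (q_M) = 0.
So q_M = (229 - q_E)/2 and q_E = (172 - q_M)/2.
Solving the pair: q_M = 286/3, q_E = 115/3.

38.33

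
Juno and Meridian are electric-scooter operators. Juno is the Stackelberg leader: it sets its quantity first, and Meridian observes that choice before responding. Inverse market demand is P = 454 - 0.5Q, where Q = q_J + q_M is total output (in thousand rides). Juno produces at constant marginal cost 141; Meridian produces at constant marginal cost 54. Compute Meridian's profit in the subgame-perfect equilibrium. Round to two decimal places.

The follower Meridian best-responds to any q_J: π_M = (454 - 0.5Q)q_M - 54q_M.
∂π_M/∂q_M = 400 - (1/2)q_J - q_M = 0 gives the reaction function q_M = (400 - (1/2)q_J).
The leader anticipates this reaction. Substituting into P = 454 - 0.5Q gives P = 254 - (1/4)q_J, so π_J = (254 - (1/4)q_J)q_J - 141q_J.
Maximising: ∂π_J/∂q_J = 113 - (1/2)q_J = 0, giving q_J = 226.
Then q_M = (400 - (1/2)·226) = 287.
Price P = 454 - (1/2)·513 = 395/2.
Meridian's profit: (395/2 - 54)·287 = 41184.5000.

41184.50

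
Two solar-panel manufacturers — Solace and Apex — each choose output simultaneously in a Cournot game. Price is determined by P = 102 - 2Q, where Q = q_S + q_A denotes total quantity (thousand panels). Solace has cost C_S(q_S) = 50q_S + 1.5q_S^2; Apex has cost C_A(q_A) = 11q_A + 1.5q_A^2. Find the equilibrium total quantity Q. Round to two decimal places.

15.89

Solace's profit: π_S = (102 - 2Q)q_S - (50q_S + (3/2)q_S²). Setting ∂π_S/∂q_S = 0: 52 - 7q_S - 2(q_A) = 0.
Apex's profit: π_A = (102 - 2Q)q_A - (11q_A + (3/2)q_A²). Setting ∂π_A/∂q_A = 0: 91 - 7q_A - 2(q_S) = 0.
Best responses: q_S = (52 - 2q_A)/7, q_A = (91 - 2q_S)/7.
Solving the pair: q_S = 182/45, q_A = 533/45.
Total output Q = 182/45 + 533/45 = 143/9.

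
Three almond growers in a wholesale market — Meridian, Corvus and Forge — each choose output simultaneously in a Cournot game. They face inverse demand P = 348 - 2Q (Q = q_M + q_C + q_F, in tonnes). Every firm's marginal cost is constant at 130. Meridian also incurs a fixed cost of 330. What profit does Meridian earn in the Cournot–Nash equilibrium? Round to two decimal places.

1155.13

A representative firm's profit is π_i = q_i(348 - 2Q) - 130q_i.
First-order condition (treating rivals' output as given): 218 - 4q_i - 2·Σ_{j≠i} q_j = 0.
With identical firms every q_j equals q_i, so Σ_{j≠i} q_j = 2q_i and 218 = 8q_i, giving q_i = 109/4.
Price P = 348 - 2·(327/4) = 369/2.
Meridian's profit: (369/2 - 130)·(109/4) - 330 = 1155.1250.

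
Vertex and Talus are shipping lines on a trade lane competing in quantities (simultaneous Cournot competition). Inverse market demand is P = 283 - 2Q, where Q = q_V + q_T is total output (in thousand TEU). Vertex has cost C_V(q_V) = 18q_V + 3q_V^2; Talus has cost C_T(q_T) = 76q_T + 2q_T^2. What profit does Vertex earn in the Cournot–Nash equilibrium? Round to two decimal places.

Vertex's profit: π_V = (283 - 2Q)q_V - (18q_V + 3q_V²). Setting ∂π_V/∂q_V = 0: 265 - 10q_V - 2(q_T) = 0.
Talus's profit: π_T = (283 - 2Q)q_T - (76q_T + 2q_T²). Setting ∂π_T/∂q_T = 0: 207 - 8q_T - 2(q_V) = 0.
Best responses: q_V = (265 - 2q_T)/10, q_T = (207 - 2q_V)/8.
Substituting one into the other gives q_V = 853/38 and q_T = 385/19.
Price P = 283 - 2·(1623/38) = 197.5789.
Vertex's profit: 197.5789·(853/38) - 18·(853/38) - 3(853/38)² = 2519.4217.

2519.42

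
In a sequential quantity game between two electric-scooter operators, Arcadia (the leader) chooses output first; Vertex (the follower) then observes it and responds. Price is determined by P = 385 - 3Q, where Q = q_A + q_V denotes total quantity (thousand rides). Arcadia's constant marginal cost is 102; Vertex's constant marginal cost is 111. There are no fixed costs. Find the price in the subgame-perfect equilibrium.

175

Solve by backward induction. Given q_A, the follower Vertex maximises π_V = (385 - 3q_A - 3q_V)q_V - 111q_V.
Setting the follower's marginal profit to zero, 274 - 3q_A - 6q_V = 0, i.e. q_V = (274 - 3q_A)/6.
Arcadia substitutes q_V(q_A) into its own profit: π_A = q_A(385 - 3q_A - (274 - 3q_A)/2) - 102q_A = (248 - (3/2)q_A)q_A - 102q_A.
The leader's first-order condition 146 - 3q_A = 0 yields q_A = 146/3.
Then q_V = (274 - 3·(146/3))/6 = 64/3.
Total output Q = 70, so price P = 385 - 3·70 = 175.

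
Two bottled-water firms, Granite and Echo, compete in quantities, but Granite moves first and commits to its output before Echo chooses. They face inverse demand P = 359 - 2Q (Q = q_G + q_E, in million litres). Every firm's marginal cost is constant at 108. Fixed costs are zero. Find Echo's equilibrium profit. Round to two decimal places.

1968.78

Solve by backward induction. Given q_G, the follower Echo maximises π_E = (359 - 2q_G - 2q_E)q_E - 108q_E.
Setting the follower's marginal profit to zero, 251 - 2q_G - 4q_E = 0, i.e. q_E = (251 - 2q_G)/4.
The leader anticipates this reaction. Substituting into P = 359 - 2Q gives P = 467/2 - q_G, so π_G = (467/2 - q_G)q_G - 108q_G.
The leader's first-order condition 251/2 - 2q_G = 0 yields q_G = 251/4.
Then q_E = (251 - 2·(251/4))/4 = 251/8.
Price P = 359 - 2·(753/8) = 683/4.
Echo's profit: (683/4 - 108)·(251/8) = 1968.7813.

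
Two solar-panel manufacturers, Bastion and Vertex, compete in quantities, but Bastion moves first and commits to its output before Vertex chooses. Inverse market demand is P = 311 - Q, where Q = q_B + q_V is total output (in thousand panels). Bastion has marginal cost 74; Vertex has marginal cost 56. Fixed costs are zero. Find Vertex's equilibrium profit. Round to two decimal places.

Solve by backward induction. Given q_B, the follower Vertex maximises π_V = (311 - q_B - q_V)q_V - 56q_V.
Setting the follower's marginal profit to zero, 255 - q_B - 2q_V = 0, i.e. q_V = (255 - q_B)/2.
Bastion substitutes q_V(q_B) into its own profit: π_B = q_B(311 - q_B - (255 - q_B)/2) - 74q_B = (367/2 - (1/2)q_B)q_B - 74q_B.
Leader FOC: 219/2 - q_B = 0, so q_B = 219/2.
Then q_V = (255 - 219/2)/2 = 291/4.
Price P = 311 - 729/4 = 515/4.
Vertex's profit: (515/4 - 56)·(291/4) = 5292.5625.

5292.56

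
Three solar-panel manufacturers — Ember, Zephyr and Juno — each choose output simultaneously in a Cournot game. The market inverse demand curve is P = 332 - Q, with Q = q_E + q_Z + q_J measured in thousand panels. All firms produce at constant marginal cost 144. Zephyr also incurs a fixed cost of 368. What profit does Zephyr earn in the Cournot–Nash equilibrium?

1841

Each firm earns π_i = (332 - Q)q_i - 144q_i.
First-order condition (treating rivals' output as given): 188 - 2q_i - Σ_{j≠i} q_j = 0.
By symmetry each firm produces the same amount; substituting Σ_{j≠i} q_j = 2q_i yields q_i = 188/4 = 47.
Price P = 332 - 141 = 191.
Zephyr's profit: (191 - 144)·47 - 368 = 1841.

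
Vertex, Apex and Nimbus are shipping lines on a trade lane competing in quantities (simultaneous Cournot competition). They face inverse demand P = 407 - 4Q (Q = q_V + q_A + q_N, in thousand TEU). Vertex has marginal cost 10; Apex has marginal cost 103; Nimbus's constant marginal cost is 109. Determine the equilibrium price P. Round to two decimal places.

Vertex's profit: π_V = (407 - 4Q)q_V - (10q_V). Setting ∂π_V/∂q_V = 0: 397 - 8q_V - 4(q_A + q_N) = 0.
Apex's first-order condition: 304 - 8q_A - 4(q_V + q_N) = 0.
Nimbus's first-order condition: 298 - 8q_N - 4(q_V + q_A) = 0.
Adding the 3 first-order conditions: 999 − 16Q = 0, so Q = 999/16.
Back-substituting: q_V = (397 − 999/4)/4 = 589/16, q_A = (304 − 999/4)/4 = 217/16, q_N = (298 − 999/4)/4 = 193/16.
Total output Q = 999/16, so price P = 407 - 4·(999/16) = 629/4.

157.25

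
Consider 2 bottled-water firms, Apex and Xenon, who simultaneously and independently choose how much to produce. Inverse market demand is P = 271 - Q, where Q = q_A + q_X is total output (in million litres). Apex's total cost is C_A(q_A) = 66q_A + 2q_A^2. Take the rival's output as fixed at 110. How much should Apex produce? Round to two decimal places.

With the rival's output fixed at 110, Apex's profit is π_A = (271 - 110 - q_A)q_A - (66q_A + 2q_A²) = (161 - q_A)q_A - (66q_A + 2q_A²).
∂π_A/∂q_A = 95 - 6q_A = 0, so q_A = 95/6.

15.83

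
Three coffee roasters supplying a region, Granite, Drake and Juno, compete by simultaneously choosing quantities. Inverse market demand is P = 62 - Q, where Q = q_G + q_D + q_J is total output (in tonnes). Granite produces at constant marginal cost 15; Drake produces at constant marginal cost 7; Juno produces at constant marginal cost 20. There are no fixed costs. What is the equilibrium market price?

26

Granite's profit: π_G = (62 - Q)q_G - (15q_G). Setting ∂π_G/∂q_G = 0: 47 - 2q_G - (q_D + q_J) = 0.
Drake's first-order condition: 55 - 2q_D - (q_G + q_J) = 0.
Juno's first-order condition: 42 - 2q_J - (q_G + q_D) = 0.
Adding the 3 first-order conditions: 144 − 4Q = 0, so Q = 36.
Back-substituting: q_G = (47 − 36) = 11, q_D = (55 − 36) = 19, q_J = (42 − 36) = 6.
Total output Q = 36, so price P = 62 - 36 = 26.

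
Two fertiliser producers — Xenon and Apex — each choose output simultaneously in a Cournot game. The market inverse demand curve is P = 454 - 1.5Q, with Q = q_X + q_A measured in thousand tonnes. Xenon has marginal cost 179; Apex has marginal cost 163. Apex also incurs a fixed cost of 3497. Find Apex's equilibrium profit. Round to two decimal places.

3484.41

Xenon's profit: π_X = (454 - 1.5Q)q_X - (179q_X). Setting ∂π_X/∂q_X = 0: 275 - 3q_X - (3/2)(q_A) = 0.
Apex's profit: π_A = (454 - 1.5Q)q_A - (163q_A). Setting ∂π_A/∂q_A = 0: 291 - 3q_A - (3/2)(q_X) = 0.
Rearranging gives the reaction functions q_X = (275 - (3/2)q_A)/3 and q_A = (291 - (3/2)q_X)/3.
Substituting one into the other gives q_X = 518/9 and q_A = 614/9.
Price P = 454 - (3/2)·(1132/9) = 796/3.
Apex's profit: (796/3 - 163)·(614/9) - 3497 = 3484.4074.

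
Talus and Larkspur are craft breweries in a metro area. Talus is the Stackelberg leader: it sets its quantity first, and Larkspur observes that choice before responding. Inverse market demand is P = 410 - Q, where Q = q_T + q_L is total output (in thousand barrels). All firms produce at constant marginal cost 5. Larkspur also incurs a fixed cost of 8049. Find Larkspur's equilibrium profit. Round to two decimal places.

2202.56

The follower Larkspur best-responds to any q_T: π_L = (410 - Q)q_L - 5q_L.
Setting the follower's marginal profit to zero, 405 - q_T - 2q_L = 0, i.e. q_L = (405 - q_T)/2.
Talus substitutes q_L(q_T) into its own profit: π_T = q_T(410 - q_T - (405 - q_T)/2) - 5q_T = (415/2 - (1/2)q_T)q_T - 5q_T.
Leader FOC: 405/2 - q_T = 0, so q_T = 405/2.
Then q_L = (405 - 405/2)/2 = 405/4.
Price P = 410 - 1215/4 = 425/4.
Larkspur's profit: (425/4 - 5)·(405/4) - 8049 = 2202.5625.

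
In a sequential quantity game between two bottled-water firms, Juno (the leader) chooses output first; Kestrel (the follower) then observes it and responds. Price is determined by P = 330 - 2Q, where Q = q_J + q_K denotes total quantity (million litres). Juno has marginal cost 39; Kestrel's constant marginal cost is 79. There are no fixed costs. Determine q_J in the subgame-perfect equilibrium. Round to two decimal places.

82.75

The follower Kestrel best-responds to any q_J: π_K = (330 - 2Q)q_K - 79q_K.
Setting the follower's marginal profit to zero, 251 - 2q_J - 4q_K = 0, i.e. q_K = (251 - 2q_J)/4.
The leader anticipates this reaction. Substituting into P = 330 - 2Q gives P = 409/2 - q_J, so π_J = (409/2 - q_J)q_J - 39q_J.
Leader FOC: 331/2 - 2q_J = 0, so q_J = 331/4.
Then q_K = (251 - 2·(331/4))/4 = 171/8.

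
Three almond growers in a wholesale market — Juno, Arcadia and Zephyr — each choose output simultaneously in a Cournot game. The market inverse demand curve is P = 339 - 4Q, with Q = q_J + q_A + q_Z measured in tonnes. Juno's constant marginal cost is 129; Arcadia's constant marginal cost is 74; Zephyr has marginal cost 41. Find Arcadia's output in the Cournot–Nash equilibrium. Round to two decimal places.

Juno's profit: π_J = (339 - 4Q)q_J - (129q_J). Setting ∂π_J/∂q_J = 0: 210 - 8q_J - 4(q_A + q_Z) = 0.
Arcadia's profit: π_A = (339 - 4Q)q_A - (74q_A). Setting ∂π_A/∂q_A = 0: 265 - 8q_A - 4(q_J + q_Z) = 0.
Zephyr's profit: π_Z = (339 - 4Q)q_Z - (41q_Z). Setting ∂π_Z/∂q_Z = 0: 298 - 8q_Z - 4(q_J + q_A) = 0.
Adding the 3 conditions: 773 − 8Q − 8Q = 0, i.e. Q = 773/16.
Back-substituting: q_J = (210 − 773/4)/4 = 67/16, q_A = (265 − 773/4)/4 = 287/16, q_Z = (298 − 773/4)/4 = 419/16.

17.94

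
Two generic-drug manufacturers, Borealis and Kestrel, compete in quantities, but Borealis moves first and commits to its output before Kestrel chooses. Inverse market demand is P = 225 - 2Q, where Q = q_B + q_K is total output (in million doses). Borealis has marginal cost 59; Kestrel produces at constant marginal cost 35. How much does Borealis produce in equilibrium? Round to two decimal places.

35.50

The follower Kestrel best-responds to any q_B: π_K = (225 - 2Q)q_K - 35q_K.
Follower FOC: 190 - 2q_B - 4q_K = 0, so q_K(q_B) = (190 - 2q_B)/4.
Borealis substitutes q_K(q_B) into its own profit: π_B = q_B(225 - 2q_B - (190 - 2q_B)/2) - 59q_B = (130 - q_B)q_B - 59q_B.
Maximising: ∂π_B/∂q_B = 71 - 2q_B = 0, giving q_B = 71/2.
Then q_K = (190 - 2·(71/2))/4 = 119/4.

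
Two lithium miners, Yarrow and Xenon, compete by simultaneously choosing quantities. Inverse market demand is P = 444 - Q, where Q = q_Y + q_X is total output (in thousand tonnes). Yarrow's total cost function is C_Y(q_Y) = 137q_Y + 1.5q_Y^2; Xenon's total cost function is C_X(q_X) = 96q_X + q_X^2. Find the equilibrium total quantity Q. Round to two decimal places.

Yarrow's profit: π_Y = (444 - Q)q_Y - (137q_Y + (3/2)q_Y²). Setting ∂π_Y/∂q_Y = 0: 307 - 5q_Y - (q_X) = 0.
Xenon's first-order condition: 348 - 4q_X - (q_Y) = 0.
Best responses: q_Y = (307 - q_X)/5, q_X = (348 - q_Y)/4.
Solving the pair: q_Y = 880/19, q_X = 1433/19.
Total output Q = 880/19 + 1433/19 = 121.7368.

121.74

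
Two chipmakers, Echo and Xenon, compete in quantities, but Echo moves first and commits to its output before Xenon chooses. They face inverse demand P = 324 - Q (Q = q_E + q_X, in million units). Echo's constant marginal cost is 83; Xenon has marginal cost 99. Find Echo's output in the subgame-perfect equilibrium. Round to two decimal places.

Solve by backward induction. Given q_E, the follower Xenon maximises π_X = (324 - q_E - q_X)q_X - 99q_X.
∂π_X/∂q_X = 225 - q_E - 2q_X = 0 gives the reaction function q_X = (225 - q_E)/2.
The leader anticipates this reaction. Substituting into P = 324 - Q gives P = 423/2 - (1/2)q_E, so π_E = (423/2 - (1/2)q_E)q_E - 83q_E.
The leader's first-order condition 257/2 - q_E = 0 yields q_E = 257/2.
Then q_X = (225 - 257/2)/2 = 193/4.

128.50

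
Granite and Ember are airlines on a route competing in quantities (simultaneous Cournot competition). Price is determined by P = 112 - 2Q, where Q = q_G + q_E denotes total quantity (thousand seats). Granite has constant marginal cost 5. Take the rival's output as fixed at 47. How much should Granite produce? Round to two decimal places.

3.25

With the rival's output fixed at 47, Granite's profit is π_G = (112 - 2·47 - 2q_G)q_G - (5q_G) = (18 - 2q_G)q_G - (5q_G).
∂π_G/∂q_G = 13 - 4q_G = 0, so q_G = 13/4.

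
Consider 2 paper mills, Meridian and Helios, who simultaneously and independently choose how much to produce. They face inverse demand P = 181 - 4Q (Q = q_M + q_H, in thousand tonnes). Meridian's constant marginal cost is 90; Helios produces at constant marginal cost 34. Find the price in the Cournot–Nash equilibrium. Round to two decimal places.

Meridian's profit: π_M = (181 - 4Q)q_M - (90q_M). Setting ∂π_M/∂q_M = 0: 91 - 8q_M - 4(q_H) = 0.
Helios's profit: π_H = (181 - 4Q)q_H - (34q_H). Setting ∂π_H/∂q_H = 0: 147 - 8q_H - 4(q_M) = 0.
So q_M = (91 - 4q_H)/8 and q_H = (147 - 4q_M)/8.
Solving the pair: q_M = 35/12, q_H = 203/12.
Total output Q = 119/6, so price P = 181 - 4·(119/6) = 305/3.

101.67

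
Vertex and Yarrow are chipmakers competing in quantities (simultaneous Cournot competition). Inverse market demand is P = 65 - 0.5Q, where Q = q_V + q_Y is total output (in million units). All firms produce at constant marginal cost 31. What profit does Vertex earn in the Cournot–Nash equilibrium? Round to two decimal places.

256.89

A representative firm's profit is π_i = q_i(65 - 0.5Q) - 31q_i.
Setting ∂π_i/∂q_i = 0 with rivals' quantities fixed: 34 - q_i - (1/2)q_j = 0.
By symmetry each firm produces the same amount; substituting q_j = q_i yields q_i = 34/(3/2) = 68/3.
Price P = 65 - (1/2)·(136/3) = 127/3.
Vertex's profit: (127/3 - 31)·(68/3) = 256.8889.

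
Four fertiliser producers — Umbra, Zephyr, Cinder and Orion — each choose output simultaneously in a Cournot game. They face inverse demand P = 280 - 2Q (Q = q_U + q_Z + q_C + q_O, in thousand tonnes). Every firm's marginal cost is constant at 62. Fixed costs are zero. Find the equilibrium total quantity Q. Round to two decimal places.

87.20

A representative firm's profit is π_i = q_i(280 - 2Q) - 62q_i.
Setting ∂π_i/∂q_i = 0 with rivals' quantities fixed: 218 - 4q_i - 2·Σ_{j≠i} q_j = 0.
By symmetry each firm produces the same amount; substituting Σ_{j≠i} q_j = 3q_i yields q_i = 218/10 = 109/5.
Total output Q = 109/5 + 109/5 + 109/5 + 109/5 = 436/5.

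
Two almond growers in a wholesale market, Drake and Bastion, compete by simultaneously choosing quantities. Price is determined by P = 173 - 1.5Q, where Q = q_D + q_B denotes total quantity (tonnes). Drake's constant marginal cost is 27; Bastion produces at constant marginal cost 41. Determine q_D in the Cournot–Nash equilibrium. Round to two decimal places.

Drake's profit: π_D = (173 - 1.5Q)q_D - (27q_D). Setting ∂π_D/∂q_D = 0: 146 - 3q_D - (3/2)(q_B) = 0.
Bastion's profit: π_B = (173 - 1.5Q)q_B - (41q_B). Setting ∂π_B/∂q_B = 0: 132 - 3q_B - (3/2)(q_D) = 0.
So q_D = (146 - (3/2)q_B)/3 and q_B = (132 - (3/2)q_D)/3.
Substituting one into the other gives q_D = 320/9 and q_B = 236/9.

35.56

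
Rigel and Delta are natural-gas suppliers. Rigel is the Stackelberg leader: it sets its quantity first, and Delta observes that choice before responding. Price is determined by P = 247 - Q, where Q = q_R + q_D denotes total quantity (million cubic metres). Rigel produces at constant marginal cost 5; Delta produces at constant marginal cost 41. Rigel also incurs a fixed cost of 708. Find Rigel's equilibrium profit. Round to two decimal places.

The follower Delta best-responds to any q_R: π_D = (247 - Q)q_D - 41q_D.
Setting the follower's marginal profit to zero, 206 - q_R - 2q_D = 0, i.e. q_D = (206 - q_R)/2.
Rigel substitutes q_D(q_R) into its own profit: π_R = q_R(247 - q_R - (206 - q_R)/2) - 5q_R = (144 - (1/2)q_R)q_R - 5q_R.
The leader's first-order condition 139 - q_R = 0 yields q_R = 139.
Then q_D = (206 - 139)/2 = 67/2.
Price P = 247 - 345/2 = 149/2.
Rigel's profit: (149/2 - 5)·139 - 708 = 8952.5000.

8952.50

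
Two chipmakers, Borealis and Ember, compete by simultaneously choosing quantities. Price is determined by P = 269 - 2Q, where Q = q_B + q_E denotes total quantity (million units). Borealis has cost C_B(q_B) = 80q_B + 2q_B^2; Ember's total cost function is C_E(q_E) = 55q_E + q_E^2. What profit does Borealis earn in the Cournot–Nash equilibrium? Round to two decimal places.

Borealis's profit: π_B = (269 - 2Q)q_B - (80q_B + 2q_B²). Setting ∂π_B/∂q_B = 0: 189 - 8q_B - 2(q_E) = 0.
Ember's first-order condition: 214 - 6q_E - 2(q_B) = 0.
Rearranging gives the reaction functions q_B = (189 - 2q_E)/8 and q_E = (214 - 2q_B)/6.
Substituting one into the other gives q_B = 353/22 and q_E = 667/22.
Price P = 269 - 2·(510/11) = 1939/11.
Borealis's profit: (1939/11)·(353/22) - 80·(353/22) - 2(353/22)² = 1029.8264.

1029.83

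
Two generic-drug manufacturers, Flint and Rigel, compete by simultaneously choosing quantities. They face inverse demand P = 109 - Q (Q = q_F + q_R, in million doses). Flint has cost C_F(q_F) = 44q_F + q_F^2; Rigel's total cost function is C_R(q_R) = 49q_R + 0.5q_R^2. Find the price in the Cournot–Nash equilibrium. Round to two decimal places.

80.82

Flint's profit: π_F = (109 - Q)q_F - (44q_F + q_F²). Setting ∂π_F/∂q_F = 0: 65 - 4q_F - (q_R) = 0.
Rigel's first-order condition: 60 - 3q_R - (q_F) = 0.
Rearranging gives the reaction functions q_F = (65 - q_R)/4 and q_R = (60 - q_F)/3.
Substituting one into the other gives q_F = 135/11 and q_R = 175/11.
Total output Q = 310/11, so price P = 109 - 310/11 = 889/11.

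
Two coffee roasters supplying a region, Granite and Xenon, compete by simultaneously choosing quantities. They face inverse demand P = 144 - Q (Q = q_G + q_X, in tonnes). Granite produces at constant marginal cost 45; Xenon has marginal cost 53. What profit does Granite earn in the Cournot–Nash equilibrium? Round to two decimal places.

1272.11

Granite's profit: π_G = (144 - Q)q_G - (45q_G). Setting ∂π_G/∂q_G = 0: 99 - 2q_G - (q_X) = 0.
Xenon's profit: π_X = (144 - Q)q_X - (53q_X). Setting ∂π_X/∂q_X = 0: 91 - 2q_X - (q_G) = 0.
So q_G = (99 - q_X)/2 and q_X = (91 - q_G)/2.
Solving the pair: q_G = 107/3, q_X = 83/3.
Price P = 144 - 190/3 = 242/3.
Granite's profit: (242/3 - 45)·(107/3) = 1272.1111.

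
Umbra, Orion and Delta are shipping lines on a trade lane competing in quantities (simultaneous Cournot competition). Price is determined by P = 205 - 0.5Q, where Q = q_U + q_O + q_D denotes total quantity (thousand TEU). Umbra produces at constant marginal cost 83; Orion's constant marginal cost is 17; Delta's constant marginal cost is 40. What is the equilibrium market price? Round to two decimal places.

86.25

Umbra's profit: π_U = (205 - 0.5Q)q_U - (83q_U). Setting ∂π_U/∂q_U = 0: 122 - q_U - (1/2)(q_O + q_D) = 0.
Orion's first-order condition: 188 - q_O - (1/2)(q_U + q_D) = 0.
Delta's profit: π_D = (205 - 0.5Q)q_D - (40q_D). Setting ∂π_D/∂q_D = 0: 165 - q_D - (1/2)(q_U + q_O) = 0.
Summing all 3 equations gives 475 − 2Q = 0, hence Q = 475/2.
Back-substituting: q_U = (122 − 475/4)/(1/2) = 13/2, q_O = (188 − 475/4)/(1/2) = 277/2, q_D = (165 − 475/4)/(1/2) = 185/2.
Total output Q = 475/2, so price P = 205 - (1/2)·(475/2) = 345/4.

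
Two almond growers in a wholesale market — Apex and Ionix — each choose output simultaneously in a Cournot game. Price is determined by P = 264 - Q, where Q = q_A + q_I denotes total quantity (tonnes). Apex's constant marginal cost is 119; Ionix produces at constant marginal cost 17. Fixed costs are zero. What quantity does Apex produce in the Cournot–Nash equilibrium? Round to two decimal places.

Apex's profit: π_A = (264 - Q)q_A - (119q_A). Setting ∂π_A/∂q_A = 0: 145 - 2q_A - (q_I) = 0.
Ionix's first-order condition: 247 - 2q_I - (q_A) = 0.
Rearranging gives the reaction functions q_A = (145 - q_I)/2 and q_I = (247 - q_A)/2.
Solving the pair: q_A = 43/3, q_I = 349/3.

14.33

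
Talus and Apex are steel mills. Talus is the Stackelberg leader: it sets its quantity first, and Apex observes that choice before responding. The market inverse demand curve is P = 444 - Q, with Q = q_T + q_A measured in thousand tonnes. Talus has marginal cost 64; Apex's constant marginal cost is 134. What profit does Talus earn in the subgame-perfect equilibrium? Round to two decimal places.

25312.50

The follower Apex best-responds to any q_T: π_A = (444 - Q)q_A - 134q_A.
Setting the follower's marginal profit to zero, 310 - q_T - 2q_A = 0, i.e. q_A = (310 - q_T)/2.
The leader anticipates this reaction. Substituting into P = 444 - Q gives P = 289 - (1/2)q_T, so π_T = (289 - (1/2)q_T)q_T - 64q_T.
Maximising: ∂π_T/∂q_T = 225 - q_T = 0, giving q_T = 225.
Then q_A = (310 - 225)/2 = 85/2.
Price P = 444 - 535/2 = 353/2.
Talus's profit: (353/2 - 64)·225 = 25312.5000.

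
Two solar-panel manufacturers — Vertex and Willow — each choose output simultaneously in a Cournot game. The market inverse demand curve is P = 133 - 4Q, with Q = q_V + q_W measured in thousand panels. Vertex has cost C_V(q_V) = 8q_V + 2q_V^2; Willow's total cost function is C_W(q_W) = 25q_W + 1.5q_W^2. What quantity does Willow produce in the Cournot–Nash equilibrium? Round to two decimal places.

Vertex's profit: π_V = (133 - 4Q)q_V - (8q_V + 2q_V²). Setting ∂π_V/∂q_V = 0: 125 - 12q_V - 4(q_W) = 0.
Willow's profit: π_W = (133 - 4Q)q_W - (25q_W + (3/2)q_W²). Setting ∂π_W/∂q_W = 0: 108 - 11q_W - 4(q_V) = 0.
Best responses: q_V = (125 - 4q_W)/12, q_W = (108 - 4q_V)/11.
Substituting one into the other gives q_V = 943/116 and q_W = 199/29.

6.86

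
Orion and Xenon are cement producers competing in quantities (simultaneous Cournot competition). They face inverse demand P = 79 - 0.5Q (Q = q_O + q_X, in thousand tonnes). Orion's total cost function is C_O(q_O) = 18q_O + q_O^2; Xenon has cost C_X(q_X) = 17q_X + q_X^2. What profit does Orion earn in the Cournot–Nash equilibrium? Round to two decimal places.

452.65

Orion's profit: π_O = (79 - 0.5Q)q_O - (18q_O + q_O²). Setting ∂π_O/∂q_O = 0: 61 - 3q_O - (1/2)(q_X) = 0.
Xenon's profit: π_X = (79 - 0.5Q)q_X - (17q_X + q_X²). Setting ∂π_X/∂q_X = 0: 62 - 3q_X - (1/2)(q_O) = 0.
Best responses: q_O = (61 - (1/2)q_X)/3, q_X = (62 - (1/2)q_O)/3.
Substituting one into the other gives q_O = 608/35 and q_X = 622/35.
Price P = 79 - (1/2)·(246/7) = 430/7.
Orion's profit: (430/7)·(608/35) - 18·(608/35) - (608/35)² = 452.6498.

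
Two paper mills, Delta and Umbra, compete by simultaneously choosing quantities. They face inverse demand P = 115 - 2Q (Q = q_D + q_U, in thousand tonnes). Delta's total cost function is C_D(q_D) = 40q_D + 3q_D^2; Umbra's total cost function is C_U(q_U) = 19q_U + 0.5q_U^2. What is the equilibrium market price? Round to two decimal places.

71.83

Delta's profit: π_D = (115 - 2Q)q_D - (40q_D + 3q_D²). Setting ∂π_D/∂q_D = 0: 75 - 10q_D - 2(q_U) = 0.
Umbra's first-order condition: 96 - 5q_U - 2(q_D) = 0.
So q_D = (75 - 2q_U)/10 and q_U = (96 - 2q_D)/5.
Solving the pair: q_D = 183/46, q_U = 405/23.
Total output Q = 993/46, so price P = 115 - 2·(993/46) = 1652/23.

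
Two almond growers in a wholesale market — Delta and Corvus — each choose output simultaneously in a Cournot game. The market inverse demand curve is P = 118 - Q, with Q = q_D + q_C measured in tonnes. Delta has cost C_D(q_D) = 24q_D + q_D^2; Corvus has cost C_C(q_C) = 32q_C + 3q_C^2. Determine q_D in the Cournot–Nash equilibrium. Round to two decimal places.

Delta's profit: π_D = (118 - Q)q_D - (24q_D + q_D²). Setting ∂π_D/∂q_D = 0: 94 - 4q_D - (q_C) = 0.
Corvus's first-order condition: 86 - 8q_C - (q_D) = 0.
Rearranging gives the reaction functions q_D = (94 - q_C)/4 and q_C = (86 - q_D)/8.
Substituting one into the other gives q_D = 666/31 and q_C = 250/31.

21.48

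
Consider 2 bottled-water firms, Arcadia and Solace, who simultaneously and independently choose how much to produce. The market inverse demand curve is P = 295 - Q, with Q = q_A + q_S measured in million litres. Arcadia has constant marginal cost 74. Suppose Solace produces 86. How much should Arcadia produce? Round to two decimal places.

67.50

With the rival's output fixed at 86, Arcadia's profit is π_A = (295 - 86 - q_A)q_A - (74q_A) = (209 - q_A)q_A - (74q_A).
∂π_A/∂q_A = 135 - 2q_A = 0, so q_A = 135/2.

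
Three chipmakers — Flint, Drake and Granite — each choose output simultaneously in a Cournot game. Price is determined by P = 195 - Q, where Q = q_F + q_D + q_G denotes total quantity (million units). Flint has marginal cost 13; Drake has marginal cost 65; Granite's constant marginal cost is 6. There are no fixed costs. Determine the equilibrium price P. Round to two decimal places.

69.75

Flint's profit: π_F = (195 - Q)q_F - (13q_F). Setting ∂π_F/∂q_F = 0: 182 - 2q_F - (q_D + q_G) = 0.
Drake's first-order condition: 130 - 2q_D - (q_F + q_G) = 0.
Granite's profit: π_G = (195 - Q)q_G - (6q_G). Setting ∂π_G/∂q_G = 0: 189 - 2q_G - (q_F + q_D) = 0.
Adding the 3 conditions: 501 − 2Q − 2Q = 0, i.e. Q = 501/4.
Back-substituting: q_F = (182 − 501/4) = 227/4, q_D = (130 − 501/4) = 19/4, q_G = (189 − 501/4) = 255/4.
Total output Q = 501/4, so price P = 195 - 501/4 = 279/4.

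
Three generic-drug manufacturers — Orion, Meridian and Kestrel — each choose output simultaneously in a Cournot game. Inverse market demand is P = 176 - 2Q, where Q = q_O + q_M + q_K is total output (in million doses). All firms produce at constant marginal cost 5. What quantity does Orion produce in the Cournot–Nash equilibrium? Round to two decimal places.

21.38

Each firm earns π_i = (176 - 2Q)q_i - 5q_i.
First-order condition (treating rivals' output as given): 171 - 4q_i - 2·Σ_{j≠i} q_j = 0.
By symmetry each firm produces the same amount; substituting Σ_{j≠i} q_j = 2q_i yields q_i = 171/8.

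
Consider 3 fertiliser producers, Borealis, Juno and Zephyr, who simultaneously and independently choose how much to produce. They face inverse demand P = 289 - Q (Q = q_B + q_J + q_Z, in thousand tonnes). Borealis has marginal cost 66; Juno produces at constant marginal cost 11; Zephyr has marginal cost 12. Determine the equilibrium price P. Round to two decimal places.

94.50

Borealis's profit: π_B = (289 - Q)q_B - (66q_B). Setting ∂π_B/∂q_B = 0: 223 - 2q_B - (q_J + q_Z) = 0.
Juno's profit: π_J = (289 - Q)q_J - (11q_J). Setting ∂π_J/∂q_J = 0: 278 - 2q_J - (q_B + q_Z) = 0.
Zephyr's first-order condition: 277 - 2q_Z - (q_B + q_J) = 0.
Adding the 3 first-order conditions: 778 − 4Q = 0, so Q = 389/2.
Back-substituting: q_B = (223 − 389/2) = 57/2, q_J = (278 − 389/2) = 167/2, q_Z = (277 − 389/2) = 165/2.
Total output Q = 389/2, so price P = 289 - 389/2 = 189/2.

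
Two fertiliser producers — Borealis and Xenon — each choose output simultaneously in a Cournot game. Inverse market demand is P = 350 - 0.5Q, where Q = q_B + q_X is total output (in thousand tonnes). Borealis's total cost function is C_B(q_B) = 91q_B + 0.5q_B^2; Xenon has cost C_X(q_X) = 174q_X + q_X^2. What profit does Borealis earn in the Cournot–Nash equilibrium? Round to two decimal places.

14358.29

Borealis's profit: π_B = (350 - 0.5Q)q_B - (91q_B + (1/2)q_B²). Setting ∂π_B/∂q_B = 0: 259 - 2q_B - (1/2)(q_X) = 0.
Xenon's profit: π_X = (350 - 0.5Q)q_X - (174q_X + q_X²). Setting ∂π_X/∂q_X = 0: 176 - 3q_X - (1/2)(q_B) = 0.
Rearranging gives the reaction functions q_B = (259 - (1/2)q_X)/2 and q_X = (176 - (1/2)q_B)/3.
Solving the pair: q_B = 119.8261, q_X = 890/23.
Price P = 350 - (1/2)·158.5217 = 270.7391.
Borealis's profit: 270.7391·119.8261 - 91·119.8261 - (1/2)·119.8261² = 14358.2911.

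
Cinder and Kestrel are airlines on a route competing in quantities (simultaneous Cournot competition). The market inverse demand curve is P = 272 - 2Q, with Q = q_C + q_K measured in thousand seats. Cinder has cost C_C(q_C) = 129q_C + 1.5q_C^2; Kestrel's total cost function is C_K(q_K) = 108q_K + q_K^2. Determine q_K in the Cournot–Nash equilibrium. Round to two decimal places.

Cinder's profit: π_C = (272 - 2Q)q_C - (129q_C + (3/2)q_C²). Setting ∂π_C/∂q_C = 0: 143 - 7q_C - 2(q_K) = 0.
Kestrel's first-order condition: 164 - 6q_K - 2(q_C) = 0.
So q_C = (143 - 2q_K)/7 and q_K = (164 - 2q_C)/6.
Solving the pair: q_C = 265/19, q_K = 431/19.

22.68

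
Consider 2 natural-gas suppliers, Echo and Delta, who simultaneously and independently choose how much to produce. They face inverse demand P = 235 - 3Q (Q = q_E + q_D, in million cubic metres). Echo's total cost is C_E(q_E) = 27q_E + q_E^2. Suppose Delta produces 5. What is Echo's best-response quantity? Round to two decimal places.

24.13

With the rival's output fixed at 5, Echo's profit is π_E = (235 - 3·5 - 3q_E)q_E - (27q_E + q_E²) = (220 - 3q_E)q_E - (27q_E + q_E²).
∂π_E/∂q_E = 193 - 8q_E = 0, so q_E = 193/8.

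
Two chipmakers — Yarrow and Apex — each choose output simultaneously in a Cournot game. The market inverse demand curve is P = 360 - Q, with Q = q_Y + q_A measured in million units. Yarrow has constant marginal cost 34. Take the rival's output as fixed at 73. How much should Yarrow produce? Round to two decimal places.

With the rival's output fixed at 73, Yarrow's profit is π_Y = (360 - 73 - q_Y)q_Y - (34q_Y) = (287 - q_Y)q_Y - (34q_Y).
∂π_Y/∂q_Y = 253 - 2q_Y = 0, so q_Y = 253/2.

126.50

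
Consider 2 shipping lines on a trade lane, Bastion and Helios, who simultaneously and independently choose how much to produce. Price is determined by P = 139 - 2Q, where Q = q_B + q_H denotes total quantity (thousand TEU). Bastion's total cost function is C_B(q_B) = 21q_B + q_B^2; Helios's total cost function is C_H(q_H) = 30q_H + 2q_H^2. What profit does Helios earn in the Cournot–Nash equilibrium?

361

Bastion's profit: π_B = (139 - 2Q)q_B - (21q_B + q_B²). Setting ∂π_B/∂q_B = 0: 118 - 6q_B - 2(q_H) = 0.
Helios's first-order condition: 109 - 8q_H - 2(q_B) = 0.
So q_B = (118 - 2q_H)/6 and q_H = (109 - 2q_B)/8.
Substituting one into the other gives q_B = 33/2 and q_H = 19/2.
Price P = 139 - 2·26 = 87.
Helios's profit: 87·(19/2) - 30·(19/2) - 2(19/2)² = 361.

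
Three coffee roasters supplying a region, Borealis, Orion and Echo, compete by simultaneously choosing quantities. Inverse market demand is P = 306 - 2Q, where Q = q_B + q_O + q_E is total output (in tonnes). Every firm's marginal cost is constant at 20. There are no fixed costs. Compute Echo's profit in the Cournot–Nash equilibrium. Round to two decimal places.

Each firm earns π_i = (306 - 2Q)q_i - 20q_i.
Setting ∂π_i/∂q_i = 0 with rivals' quantities fixed: 286 - 4q_i - 2·Σ_{j≠i} q_j = 0.
With identical firms every q_j equals q_i, so Σ_{j≠i} q_j = 2q_i and 286 = 8q_i, giving q_i = 143/4.
Price P = 306 - 2·(429/4) = 183/2.
Echo's profit: (183/2 - 20)·(143/4) = 2556.1250.

2556.13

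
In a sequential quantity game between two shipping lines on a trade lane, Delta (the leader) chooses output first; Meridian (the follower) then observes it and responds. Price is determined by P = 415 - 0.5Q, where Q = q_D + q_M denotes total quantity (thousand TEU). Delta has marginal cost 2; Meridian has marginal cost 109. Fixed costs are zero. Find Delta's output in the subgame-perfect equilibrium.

520

Solve by backward induction. Given q_D, the follower Meridian maximises π_M = (415 - (1/2)q_D - (1/2)q_M)q_M - 109q_M.
∂π_M/∂q_M = 306 - (1/2)q_D - q_M = 0 gives the reaction function q_M = (306 - (1/2)q_D).
The leader anticipates this reaction. Substituting into P = 415 - 0.5Q gives P = 262 - (1/4)q_D, so π_D = (262 - (1/4)q_D)q_D - 2q_D.
Maximising: ∂π_D/∂q_D = 260 - (1/2)q_D = 0, giving q_D = 520.
Then q_M = (306 - (1/2)·520) = 46.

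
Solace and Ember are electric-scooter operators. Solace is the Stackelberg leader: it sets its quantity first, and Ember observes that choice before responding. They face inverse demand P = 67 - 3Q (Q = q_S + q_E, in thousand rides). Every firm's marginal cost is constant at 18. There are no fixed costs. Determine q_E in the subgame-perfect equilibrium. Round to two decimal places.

The follower Ember best-responds to any q_S: π_E = (67 - 3Q)q_E - 18q_E.
∂π_E/∂q_E = 49 - 3q_S - 6q_E = 0 gives the reaction function q_E = (49 - 3q_S)/6.
Solace substitutes q_E(q_S) into its own profit: π_S = q_S(67 - 3q_S - (49 - 3q_S)/2) - 18q_S = (85/2 - (3/2)q_S)q_S - 18q_S.
The leader's first-order condition 49/2 - 3q_S = 0 yields q_S = 49/6.
Then q_E = (49 - 3·(49/6))/6 = 49/12.

4.08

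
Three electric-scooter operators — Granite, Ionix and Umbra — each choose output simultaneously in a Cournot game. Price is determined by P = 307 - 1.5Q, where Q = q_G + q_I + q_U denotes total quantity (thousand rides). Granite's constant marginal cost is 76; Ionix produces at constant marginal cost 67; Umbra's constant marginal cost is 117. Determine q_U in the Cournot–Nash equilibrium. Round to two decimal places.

16.50

Granite's profit: π_G = (307 - 1.5Q)q_G - (76q_G). Setting ∂π_G/∂q_G = 0: 231 - 3q_G - (3/2)(q_I + q_U) = 0.
Ionix's first-order condition: 240 - 3q_I - (3/2)(q_G + q_U) = 0.
Umbra's profit: π_U = (307 - 1.5Q)q_U - (117q_U). Setting ∂π_U/∂q_U = 0: 190 - 3q_U - (3/2)(q_G + q_I) = 0.
Adding the 3 conditions: 661 − 3Q − 3Q = 0, i.e. Q = 661/6.
Back-substituting: q_G = (231 − 661/4)/(3/2) = 263/6, q_I = (240 − 661/4)/(3/2) = 299/6, q_U = (190 − 661/4)/(3/2) = 33/2.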